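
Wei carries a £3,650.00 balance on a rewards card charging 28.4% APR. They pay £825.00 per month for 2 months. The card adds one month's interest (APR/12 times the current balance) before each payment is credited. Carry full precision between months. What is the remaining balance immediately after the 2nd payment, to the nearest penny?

£2,155.29

Monthly rate r = 28.4%/12 = 2.36667% = 0.0236667.
Each month: B ← B·(1+r) − £825.00.
Month 1: interest £86.38; balance after payment £2,911.38.
Month 2: interest £68.90; balance after payment £2,155.29.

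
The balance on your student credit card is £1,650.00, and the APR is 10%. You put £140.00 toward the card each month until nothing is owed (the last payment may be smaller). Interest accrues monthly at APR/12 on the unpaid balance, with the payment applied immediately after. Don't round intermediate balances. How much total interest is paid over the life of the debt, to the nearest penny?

Monthly rate r = 10%/12 = 0.833333% = 0.00833333.
Payoff takes n = ⌈−ln(1 − rB₀/P)/ln(1+r)⌉ = ⌈12.457⌉ = 13 payments; the last is £64.13.
Total paid = 12·£140.00 + £64.13 = £1,744.13.
Total interest = total paid − principal = £1,744.13 − £1,650.00 = £94.13.

£94.13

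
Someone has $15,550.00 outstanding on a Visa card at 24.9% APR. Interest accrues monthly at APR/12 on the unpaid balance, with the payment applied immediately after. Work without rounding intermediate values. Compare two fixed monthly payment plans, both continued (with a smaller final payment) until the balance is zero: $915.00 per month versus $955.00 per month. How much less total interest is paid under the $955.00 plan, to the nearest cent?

$202.75

Monthly rate r = 24.9%/12 = 2.075% = 0.02075.
At $915.00/mo: n = ⌈−ln(1 − rB₀/P)/ln(1+r)⌉ = 22 payments (last $159.81); total interest = total paid − $15,550.00 = $3,824.81.
At $955.00/mo: 21 payments (last $72.06); total interest $3,622.06.
Interest saved = $3,824.81 − $3,622.06 = $202.75.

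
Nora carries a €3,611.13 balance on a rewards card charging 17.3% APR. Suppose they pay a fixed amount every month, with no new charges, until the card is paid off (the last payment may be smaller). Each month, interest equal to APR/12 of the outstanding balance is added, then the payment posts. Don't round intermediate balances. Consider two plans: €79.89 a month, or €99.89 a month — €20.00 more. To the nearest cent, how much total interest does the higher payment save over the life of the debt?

€746.55

Monthly rate r = 17.3%/12 = 1.44167% = 0.0144167.
At €79.89/mo: n = ⌈−ln(1 − rB₀/P)/ln(1+r)⌉ = 74 payments (last €53.99); total interest = total paid − €3,611.13 = €2,274.83.
At €99.89/mo: 52 payments (last €45.02); total interest €1,528.28.
Interest saved = €2,274.83 − €1,528.28 = €746.55.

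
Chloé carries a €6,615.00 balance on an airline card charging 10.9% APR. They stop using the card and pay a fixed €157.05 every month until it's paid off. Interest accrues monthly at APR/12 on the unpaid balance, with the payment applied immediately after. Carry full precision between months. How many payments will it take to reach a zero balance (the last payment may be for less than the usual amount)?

54 months

Monthly rate r = 10.9%/12 = 0.908333% = 0.00908333.
Recurrence: B ← B·(1+r) − €157.05.
Month 1: interest €60.09; balance after payment €6,518.04.
Month 2: interest €59.21; balance after payment €6,420.19.
Closed form: n = −ln(1 − rB₀/P)/ln(1+r) = −ln(0.61741)/ln(1.00908) ≈ 53.330, so the balance reaches zero during payment 54.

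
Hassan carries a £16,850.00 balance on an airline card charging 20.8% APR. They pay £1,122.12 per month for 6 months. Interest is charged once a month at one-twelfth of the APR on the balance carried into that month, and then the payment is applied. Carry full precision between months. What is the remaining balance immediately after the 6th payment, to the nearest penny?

Monthly rate r = 20.8%/12 = 1.73333% = 0.0173333.
Each month: B ← B·(1+r) − £1,122.12.
Month 1: interest £292.07; balance after payment £16,019.95.
Month 2: interest £277.68; balance after payment £15,175.51.
Month 3: interest £263.04; balance after payment £14,316.43.
Month 4: interest £248.15; balance after payment £13,442.46.
Month 5: interest £233.00; balance after payment £12,553.34.
Month 6: interest £217.59; balance after payment £11,648.81.

£11,648.81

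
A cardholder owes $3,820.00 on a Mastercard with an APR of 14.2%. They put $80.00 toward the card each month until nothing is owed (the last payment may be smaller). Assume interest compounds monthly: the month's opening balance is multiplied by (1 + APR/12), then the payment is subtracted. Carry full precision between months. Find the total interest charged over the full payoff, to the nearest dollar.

$1,842

Monthly rate r = 14.2%/12 = 1.18333% = 0.0118333.
Payoff takes n = ⌈−ln(1 − rB₀/P)/ln(1+r)⌉ = ⌈70.768⌉ = 71 payments; the last is $61.52.
Total paid = 70·$80.00 + $61.52 = $5,661.52.
Total interest = total paid − principal = $5,661.52 − $3,820.00 = $1,841.52.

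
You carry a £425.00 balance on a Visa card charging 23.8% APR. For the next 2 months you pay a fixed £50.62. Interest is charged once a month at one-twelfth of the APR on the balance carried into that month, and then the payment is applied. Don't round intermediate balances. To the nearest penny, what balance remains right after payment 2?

Monthly rate r = 23.8%/12 = 1.98333% = 0.0198333.
Each month: B ← B·(1+r) − £50.62.
Month 1: interest £8.43; balance after payment £382.81.
Month 2: interest £7.59; balance after payment £339.78.

£339.78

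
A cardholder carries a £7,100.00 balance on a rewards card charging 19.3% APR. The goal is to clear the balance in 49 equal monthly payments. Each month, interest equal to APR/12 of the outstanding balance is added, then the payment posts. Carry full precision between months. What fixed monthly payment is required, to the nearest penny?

Monthly rate r = 19.3%/12 = 1.60833% = 0.0160833.
Level-payment amortization: P = B₀·r / (1 − (1+r)^(−n)) = 7100.00·0.0160833 / (1 − 1.01608^(−49)).
Denominator 1 − (1+r)^(−49) = 0.542424313.
P = 114.192 / 0.542424313 ≈ 210.52.

£210.52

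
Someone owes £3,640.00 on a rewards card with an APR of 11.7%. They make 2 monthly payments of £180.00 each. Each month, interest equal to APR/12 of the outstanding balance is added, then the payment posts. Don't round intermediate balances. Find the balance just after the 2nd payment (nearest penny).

Monthly rate r = 11.7%/12 = 0.975% = 0.00975.
Each month: B ← B·(1+r) − £180.00.
Month 1: interest £35.49; balance after payment £3,495.49.
Month 2: interest £34.08; balance after payment £3,349.57.

£3,349.57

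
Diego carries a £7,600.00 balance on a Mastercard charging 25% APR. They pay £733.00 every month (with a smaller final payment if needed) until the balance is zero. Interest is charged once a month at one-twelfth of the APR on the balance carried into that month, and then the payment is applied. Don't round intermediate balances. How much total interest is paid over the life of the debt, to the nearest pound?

Monthly rate r = 25%/12 = 2.08333% = 0.0208333.
Payoff takes n = ⌈−ln(1 − rB₀/P)/ln(1+r)⌉ = ⌈11.802⌉ = 12 payments; the last is £589.30.
Total paid = 11·£733.00 + £589.30 = £8,652.30.
Total interest = total paid − principal = £8,652.30 − £7,600.00 = £1,052.30.

£1,052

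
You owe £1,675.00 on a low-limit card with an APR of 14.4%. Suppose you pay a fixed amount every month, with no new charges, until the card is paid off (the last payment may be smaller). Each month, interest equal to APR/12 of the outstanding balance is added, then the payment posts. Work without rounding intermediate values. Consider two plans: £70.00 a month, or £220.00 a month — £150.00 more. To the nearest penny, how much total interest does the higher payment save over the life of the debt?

£219.27

Monthly rate r = 14.4%/12 = 1.2% = 0.012.
At £70.00/mo: n = ⌈−ln(1 − rB₀/P)/ln(1+r)⌉ = 29 payments (last £26.35); total interest = total paid − £1,675.00 = £311.35.
At £220.00/mo: 9 payments (last £7.08); total interest £92.08.
Interest saved = £311.35 − £92.08 = £219.27.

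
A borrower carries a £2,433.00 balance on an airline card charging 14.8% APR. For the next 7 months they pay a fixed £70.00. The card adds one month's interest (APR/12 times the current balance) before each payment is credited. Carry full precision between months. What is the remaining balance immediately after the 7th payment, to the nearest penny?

£2,142.48

Monthly rate r = 14.8%/12 = 1.23333% = 0.0123333.
Each month: B ← B·(1+r) − £70.00.
Month 1: interest £30.01; balance after payment £2,393.01.
Month 2: interest £29.51; balance after payment £2,352.52.
Month 3: interest £29.01; balance after payment £2,311.54.
Month 4: interest £28.51; balance after payment £2,270.04.
Month 5: interest £28.00; balance after payment £2,228.04.
Month 6: interest £27.48; balance after payment £2,185.52.
Month 7: interest £26.95; balance after payment £2,142.48.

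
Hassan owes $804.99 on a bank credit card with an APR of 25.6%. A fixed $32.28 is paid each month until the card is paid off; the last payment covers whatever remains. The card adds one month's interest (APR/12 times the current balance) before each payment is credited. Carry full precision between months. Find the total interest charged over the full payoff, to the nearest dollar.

$356

Monthly rate r = 25.6%/12 = 2.13333% = 0.0213333.
Payoff takes n = ⌈−ln(1 − rB₀/P)/ln(1+r)⌉ = ⌈35.970⌉ = 36 payments; the last is $31.33.
Total paid = 35·$32.28 + $31.33 = $1,161.13.
Total interest = total paid − principal = $1,161.13 − $804.99 = $356.14.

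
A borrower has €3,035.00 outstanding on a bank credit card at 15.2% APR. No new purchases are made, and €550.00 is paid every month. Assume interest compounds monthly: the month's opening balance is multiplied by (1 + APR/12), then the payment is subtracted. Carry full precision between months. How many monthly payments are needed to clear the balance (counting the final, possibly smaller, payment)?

Monthly rate r = 15.2%/12 = 1.26667% = 0.0126667.
Recurrence: B ← B·(1+r) − €550.00.
Month 1: interest €38.44; balance after payment €2,523.44.
Month 2: interest €31.96; balance after payment €2,005.41.
Month 3: interest €25.40; balance after payment €1,480.81.
Month 4: interest €18.76; balance after payment €949.57.
Month 5: interest €12.03; balance after payment €411.59.
Month 6: interest €5.21; balance after payment €0.00.

6 payments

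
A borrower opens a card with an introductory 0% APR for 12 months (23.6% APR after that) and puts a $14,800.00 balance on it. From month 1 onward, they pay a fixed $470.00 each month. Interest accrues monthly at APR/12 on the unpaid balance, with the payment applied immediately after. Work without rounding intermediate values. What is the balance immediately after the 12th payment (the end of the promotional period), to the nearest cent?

$9,160.00

Promo months 1–12 at r₀ = 0%/12 = 0; months 13+ at r₁ = 23.6%/12 = 0.0196667.
After month 12 (no interest yet): B = $14,800.00 − 12·$470.00 = $9,160.00.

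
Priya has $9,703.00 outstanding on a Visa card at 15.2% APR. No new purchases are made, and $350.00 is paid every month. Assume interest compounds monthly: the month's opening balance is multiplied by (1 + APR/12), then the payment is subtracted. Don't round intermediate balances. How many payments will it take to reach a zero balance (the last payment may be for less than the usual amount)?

35 payments

Monthly rate r = 15.2%/12 = 1.26667% = 0.0126667.
Recurrence: B ← B·(1+r) − $350.00.
Month 1: interest $122.90; balance after payment $9,475.90.
Month 2: interest $120.03; balance after payment $9,245.93.
Closed form: n = −ln(1 − rB₀/P)/ln(1+r) = −ln(0.64884)/ln(1.01267) ≈ 34.366, so the balance reaches zero during payment 35.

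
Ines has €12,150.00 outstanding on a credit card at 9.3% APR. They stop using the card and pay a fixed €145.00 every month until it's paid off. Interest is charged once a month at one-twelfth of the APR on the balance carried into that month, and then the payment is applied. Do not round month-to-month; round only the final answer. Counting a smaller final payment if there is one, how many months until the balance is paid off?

Monthly rate r = 9.3%/12 = 0.775% = 0.00775.
Recurrence: B ← B·(1+r) − €145.00.
Month 1: interest €94.16; balance after payment €12,099.16.
Month 2: interest €93.77; balance after payment €12,047.93.
Closed form: n = −ln(1 − rB₀/P)/ln(1+r) = −ln(0.3506)/ln(1.00775) ≈ 135.762, so the balance reaches zero during payment 136.

136 months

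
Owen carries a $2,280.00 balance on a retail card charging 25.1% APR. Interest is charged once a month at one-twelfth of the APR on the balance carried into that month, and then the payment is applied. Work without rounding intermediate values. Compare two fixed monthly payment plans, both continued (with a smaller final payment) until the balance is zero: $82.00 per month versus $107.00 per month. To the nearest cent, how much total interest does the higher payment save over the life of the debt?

$401.21

Monthly rate r = 25.1%/12 = 2.09167% = 0.0209167.
At $82.00/mo: n = ⌈−ln(1 − rB₀/P)/ln(1+r)⌉ = 43 payments (last $7.37); total interest = total paid − $2,280.00 = $1,171.37.
At $107.00/mo: 29 payments (last $54.16); total interest $770.16.
Interest saved = $1,171.37 − $770.16 = $401.21.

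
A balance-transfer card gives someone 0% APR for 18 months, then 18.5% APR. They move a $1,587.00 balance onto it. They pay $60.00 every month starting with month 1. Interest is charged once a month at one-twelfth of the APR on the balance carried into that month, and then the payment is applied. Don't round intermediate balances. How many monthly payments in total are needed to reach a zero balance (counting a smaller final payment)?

Promo months 1–18 at r₀ = 0%/12 = 0; months 19+ at r₁ = 18.5%/12 = 0.0154167.
After month 18 (no interest yet): B = $1,587.00 − 18·$60.00 = $507.00.
Then at r₁ with $60.00/mo: n₂ = −ln(1 − r₁·B/P)/ln(1+r₁) ≈ 9.12 → 10 more payments.

28 months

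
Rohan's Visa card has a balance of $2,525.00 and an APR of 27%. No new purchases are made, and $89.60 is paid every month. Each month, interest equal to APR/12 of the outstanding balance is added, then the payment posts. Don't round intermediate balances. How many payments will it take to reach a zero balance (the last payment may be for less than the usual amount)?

46 payments

Monthly rate r = 27%/12 = 2.25% = 0.0225.
Recurrence: B ← B·(1+r) − $89.60.
Month 1: interest $56.81; balance after payment $2,492.21.
Month 2: interest $56.07; balance after payment $2,458.69.
Closed form: n = −ln(1 − rB₀/P)/ln(1+r) = −ln(0.36593)/ln(1.0225) ≈ 45.181, so the balance reaches zero during payment 46.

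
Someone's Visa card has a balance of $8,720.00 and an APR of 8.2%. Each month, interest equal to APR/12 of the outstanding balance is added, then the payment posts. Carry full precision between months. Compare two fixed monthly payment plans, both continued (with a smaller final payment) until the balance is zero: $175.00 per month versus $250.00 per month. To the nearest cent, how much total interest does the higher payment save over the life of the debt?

$702.04

Monthly rate r = 8.2%/12 = 0.683333% = 0.00683333.
At $175.00/mo: n = ⌈−ln(1 − rB₀/P)/ln(1+r)⌉ = 62 payments (last $21.92); total interest = total paid − $8,720.00 = $1,976.92.
At $250.00/mo: 40 payments (last $244.88); total interest $1,274.88.
Interest saved = $1,976.92 − $1,274.88 = $702.04.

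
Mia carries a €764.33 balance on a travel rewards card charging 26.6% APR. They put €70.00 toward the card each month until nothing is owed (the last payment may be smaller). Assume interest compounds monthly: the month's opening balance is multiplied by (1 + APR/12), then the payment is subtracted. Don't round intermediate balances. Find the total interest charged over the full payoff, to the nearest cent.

€120.63

Monthly rate r = 26.6%/12 = 2.21667% = 0.0221667.
Payoff takes n = ⌈−ln(1 − rB₀/P)/ln(1+r)⌉ = ⌈12.640⌉ = 13 payments; the last is €44.96.
Total paid = 12·€70.00 + €44.96 = €884.96.
Total interest = total paid − principal = €884.96 − €764.33 = €120.63.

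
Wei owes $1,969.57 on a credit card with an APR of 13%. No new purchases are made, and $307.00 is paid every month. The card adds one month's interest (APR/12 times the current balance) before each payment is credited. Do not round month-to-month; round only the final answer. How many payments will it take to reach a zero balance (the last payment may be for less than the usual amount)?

7 payments

Monthly rate r = 13%/12 = 1.08333% = 0.0108333.
Recurrence: B ← B·(1+r) − $307.00.
Month 1: interest $21.34; balance after payment $1,683.91.
Month 2: interest $18.24; balance after payment $1,395.15.
Closed form: n = −ln(1 − rB₀/P)/ln(1+r) = −ln(0.9305)/ln(1.01083) ≈ 6.685, so the balance reaches zero during payment 7.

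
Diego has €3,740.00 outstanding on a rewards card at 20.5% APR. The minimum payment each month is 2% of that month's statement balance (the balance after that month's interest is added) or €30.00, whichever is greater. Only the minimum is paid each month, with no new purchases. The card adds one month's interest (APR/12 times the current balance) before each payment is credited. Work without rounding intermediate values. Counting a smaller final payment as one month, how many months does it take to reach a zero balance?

Monthly rate r = 20.5%/12 = 1.70833% = 0.0170833.
While 2% of the post-interest balance exceeds €30.00, each month B ← (B·(1+r))·(1 − 0.02), i.e. B shrinks by the factor (1+r)·0.98 = 0.99674.
This holds for months 1–286. Entering month 287 the balance is €1,470.62; 2% of the post-interest balance is now below €30.00, so the flat €30.00 minimum applies from here.
From month 287 a fixed €30.00 at rate r clears €1,470.62 in 108 more payments. Total: 286 + 108 = 394 months.

394 months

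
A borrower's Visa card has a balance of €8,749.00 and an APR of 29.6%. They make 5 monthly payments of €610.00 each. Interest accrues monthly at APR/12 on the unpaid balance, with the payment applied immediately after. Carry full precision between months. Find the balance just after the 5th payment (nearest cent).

€6,678.38

Monthly rate r = 29.6%/12 = 2.46667% = 0.0246667.
Each month: B ← B·(1+r) − €610.00.
Month 1: interest €215.81; balance after payment €8,354.81.
Month 2: interest €206.09; balance after payment €7,950.89.
Month 3: interest €196.12; balance after payment €7,537.02.
Month 4: interest €185.91; balance after payment €7,112.93.
Month 5: interest €175.45; balance after payment €6,678.38.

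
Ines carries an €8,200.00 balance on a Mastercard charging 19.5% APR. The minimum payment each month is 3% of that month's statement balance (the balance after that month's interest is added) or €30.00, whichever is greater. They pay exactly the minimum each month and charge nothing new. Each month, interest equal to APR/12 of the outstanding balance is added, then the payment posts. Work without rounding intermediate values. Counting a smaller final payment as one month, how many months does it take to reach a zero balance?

196 months

Monthly rate r = 19.5%/12 = 1.625% = 0.01625.
While 3% of the post-interest balance exceeds €30.00, each month B ← (B·(1+r))·(1 − 0.03), i.e. B shrinks by the factor (1+r)·0.97 = 0.98576.
This holds for months 1–148. Entering month 149 the balance is €982.00; 3% of the post-interest balance is now below €30.00, so the flat €30.00 minimum applies from here.
From month 149 a fixed €30.00 at rate r clears €982.00 in 48 more payments. Total: 148 + 48 = 196 months.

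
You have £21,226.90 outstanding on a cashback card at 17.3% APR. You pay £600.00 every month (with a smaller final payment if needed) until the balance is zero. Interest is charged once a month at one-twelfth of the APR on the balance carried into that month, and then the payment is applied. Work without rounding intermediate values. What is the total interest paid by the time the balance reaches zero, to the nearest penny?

Monthly rate r = 17.3%/12 = 1.44167% = 0.0144167.
Payoff takes n = ⌈−ln(1 − rB₀/P)/ln(1+r)⌉ = ⌈49.842⌉ = 50 payments; the last is £505.63.
Total paid = 49·£600.00 + £505.63 = £29,905.63.
Total interest = total paid − principal = £29,905.63 − £21,226.90 = £8,678.73.

£8,678.73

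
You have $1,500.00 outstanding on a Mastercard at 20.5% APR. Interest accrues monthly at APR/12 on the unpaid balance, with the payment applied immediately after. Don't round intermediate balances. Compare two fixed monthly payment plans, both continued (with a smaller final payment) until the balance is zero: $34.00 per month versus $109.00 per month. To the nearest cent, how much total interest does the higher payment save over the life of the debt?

Monthly rate r = 20.5%/12 = 1.70833% = 0.0170833.
At $34.00/mo: n = ⌈−ln(1 − rB₀/P)/ln(1+r)⌉ = 83 payments (last $24.36); total interest = total paid − $1,500.00 = $1,312.36.
At $109.00/mo: 16 payments (last $89.67); total interest $224.67.
Interest saved = $1,312.36 − $224.67 = $1,087.69.

$1,087.69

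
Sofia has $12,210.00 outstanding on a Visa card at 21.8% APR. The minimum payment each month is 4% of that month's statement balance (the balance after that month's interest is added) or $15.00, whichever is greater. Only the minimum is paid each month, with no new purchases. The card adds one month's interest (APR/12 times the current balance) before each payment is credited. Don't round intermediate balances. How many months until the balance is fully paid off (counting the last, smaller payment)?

187 months

Monthly rate r = 21.8%/12 = 1.81667% = 0.0181667.
While 4% of the post-interest balance exceeds $15.00, each month B ← (B·(1+r))·(1 − 0.04), i.e. B shrinks by the factor (1+r)·0.96 = 0.97744.
This holds for months 1–154. Entering month 155 the balance is $363.57; 4% of the post-interest balance is now below $15.00, so the flat $15.00 minimum applies from here.
From month 155 a fixed $15.00 at rate r clears $363.57 in 33 more payments. Total: 154 + 33 = 187 months.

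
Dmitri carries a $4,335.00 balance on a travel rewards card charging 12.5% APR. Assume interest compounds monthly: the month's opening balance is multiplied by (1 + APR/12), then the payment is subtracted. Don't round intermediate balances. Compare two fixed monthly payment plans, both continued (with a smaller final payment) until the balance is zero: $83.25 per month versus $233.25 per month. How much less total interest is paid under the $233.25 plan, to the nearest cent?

Monthly rate r = 12.5%/12 = 1.04167% = 0.0104167.
At $83.25/mo: n = ⌈−ln(1 − rB₀/P)/ln(1+r)⌉ = 76 payments (last $36.97); total interest = total paid − $4,335.00 = $1,945.72.
At $233.25/mo: 21 payments (last $178.36); total interest $508.36.
Interest saved = $1,945.72 − $508.36 = $1,437.36.

$1,437.36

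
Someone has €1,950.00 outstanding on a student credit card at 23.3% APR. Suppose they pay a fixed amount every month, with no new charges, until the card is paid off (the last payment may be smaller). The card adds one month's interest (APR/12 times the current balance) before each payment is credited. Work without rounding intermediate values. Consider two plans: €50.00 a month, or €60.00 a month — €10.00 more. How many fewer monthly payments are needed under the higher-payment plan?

22 fewer payments

Monthly rate r = 23.3%/12 = 1.94167% = 0.0194167.
At €50.00/mo: n = ⌈−ln(1 − rB₀/P)/ln(1+r)⌉ = 74 payments (last €31.03); total interest = total paid − €1,950.00 = €1,731.03.
At €60.00/mo: 52 payments (last €50.97); total interest €1,160.97.
Payments saved = 74 − 52 = 22.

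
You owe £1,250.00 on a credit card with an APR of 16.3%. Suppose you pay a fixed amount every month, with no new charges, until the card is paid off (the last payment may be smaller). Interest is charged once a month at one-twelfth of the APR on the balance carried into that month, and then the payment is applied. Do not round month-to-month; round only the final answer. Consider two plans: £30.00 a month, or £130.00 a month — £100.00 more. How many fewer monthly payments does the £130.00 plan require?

51 fewer payments

Monthly rate r = 16.3%/12 = 1.35833% = 0.0135833.
At £30.00/mo: n = ⌈−ln(1 − rB₀/P)/ln(1+r)⌉ = 62 payments (last £25.91); total interest = total paid − £1,250.00 = £605.91.
At £130.00/mo: 11 payments (last £48.80); total interest £98.80.
Payments saved = 62 − 11 = 51.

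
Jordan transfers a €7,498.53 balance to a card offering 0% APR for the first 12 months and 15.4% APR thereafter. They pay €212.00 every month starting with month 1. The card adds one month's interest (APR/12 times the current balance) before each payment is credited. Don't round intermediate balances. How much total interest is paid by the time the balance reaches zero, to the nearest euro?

Promo months 1–12 at r₀ = 0%/12 = 0; months 13+ at r₁ = 15.4%/12 = 0.0128333.
After month 12 (no interest yet): B = €7,498.53 − 12·€212.00 = €4,954.53.
Then at r₁ with €212.00/mo: n₂ = −ln(1 − r₁·B/P)/ln(1+r₁) ≈ 27.96 → 28 more payments.
Total paid = 39·€212.00 + €203.97 = €8,471.97; interest = €8,471.97 − €7,498.53 = €973.44.

€973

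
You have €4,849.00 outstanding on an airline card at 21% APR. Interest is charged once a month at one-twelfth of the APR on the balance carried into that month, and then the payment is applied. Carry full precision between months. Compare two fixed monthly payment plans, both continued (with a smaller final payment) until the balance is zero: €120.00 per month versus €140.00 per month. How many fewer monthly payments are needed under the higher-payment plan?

17 fewer payments

Monthly rate r = 21%/12 = 1.75% = 0.0175.
At €120.00/mo: n = ⌈−ln(1 − rB₀/P)/ln(1+r)⌉ = 71 payments (last €94.77); total interest = total paid − €4,849.00 = €3,645.77.
At €140.00/mo: 54 payments (last €99.06); total interest €2,670.06.
Payments saved = 71 − 54 = 17.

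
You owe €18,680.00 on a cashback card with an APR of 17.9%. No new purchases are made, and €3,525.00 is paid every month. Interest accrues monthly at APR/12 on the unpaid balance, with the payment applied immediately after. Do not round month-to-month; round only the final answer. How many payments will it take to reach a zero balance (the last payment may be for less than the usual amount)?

6 months

Monthly rate r = 17.9%/12 = 1.49167% = 0.0149167.
Recurrence: B ← B·(1+r) − €3,525.00.
Month 1: interest €278.64; balance after payment €15,433.64.
Month 2: interest €230.22; balance after payment €12,138.86.
Month 3: interest €181.07; balance after payment €8,794.93.
Month 4: interest €131.19; balance after payment €5,401.12.
Month 5: interest €80.57; balance after payment €1,956.69.
Month 6: interest €29.19; balance after payment €0.00.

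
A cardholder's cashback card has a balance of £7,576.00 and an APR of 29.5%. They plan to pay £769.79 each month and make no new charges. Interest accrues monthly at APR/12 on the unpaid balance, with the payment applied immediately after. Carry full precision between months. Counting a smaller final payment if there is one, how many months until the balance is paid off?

Monthly rate r = 29.5%/12 = 2.45833% = 0.0245833.
Recurrence: B ← B·(1+r) − £769.79.
Month 1: interest £186.24; balance after payment £6,992.45.
Month 2: interest £171.90; balance after payment £6,394.56.
Closed form: n = −ln(1 − rB₀/P)/ln(1+r) = −ln(0.75806)/ln(1.02458) ≈ 11.405, so the balance reaches zero during payment 12.

12 months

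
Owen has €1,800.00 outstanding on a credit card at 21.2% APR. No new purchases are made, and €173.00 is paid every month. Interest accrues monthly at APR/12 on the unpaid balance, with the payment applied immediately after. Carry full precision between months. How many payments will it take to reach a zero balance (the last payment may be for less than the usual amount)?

12 months

Monthly rate r = 21.2%/12 = 1.76667% = 0.0176667.
Recurrence: B ← B·(1+r) − €173.00.
Month 1: interest €31.80; balance after payment €1,658.80.
Month 2: interest €29.31; balance after payment €1,515.11.
Closed form: n = −ln(1 − rB₀/P)/ln(1+r) = −ln(0.81618)/ln(1.01767) ≈ 11.598, so the balance reaches zero during payment 12.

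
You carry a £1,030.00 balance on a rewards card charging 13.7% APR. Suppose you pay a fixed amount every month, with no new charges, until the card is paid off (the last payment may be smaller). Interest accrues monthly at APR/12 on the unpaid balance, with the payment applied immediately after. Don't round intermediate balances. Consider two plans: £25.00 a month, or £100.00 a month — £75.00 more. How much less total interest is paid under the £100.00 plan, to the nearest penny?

Monthly rate r = 13.7%/12 = 1.14167% = 0.0114167.
At £25.00/mo: n = ⌈−ln(1 − rB₀/P)/ln(1+r)⌉ = 56 payments (last £24.69); total interest = total paid − £1,030.00 = £369.69.
At £100.00/mo: 12 payments (last £2.02); total interest £72.02.
Interest saved = £369.69 − £72.02 = £297.67.

£297.67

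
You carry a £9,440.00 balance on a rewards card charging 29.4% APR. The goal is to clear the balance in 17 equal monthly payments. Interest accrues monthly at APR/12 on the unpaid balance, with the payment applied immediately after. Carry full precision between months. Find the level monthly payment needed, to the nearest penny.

£685.62

Monthly rate r = 29.4%/12 = 2.45% = 0.0245.
Level-payment amortization: P = B₀·r / (1 − (1+r)^(−n)) = 9440.00·0.0245 / (1 − 1.0245^(−17)).
Denominator 1 − (1+r)^(−17) = 0.337331032.
P = 231.28 / 0.337331032 ≈ 685.62.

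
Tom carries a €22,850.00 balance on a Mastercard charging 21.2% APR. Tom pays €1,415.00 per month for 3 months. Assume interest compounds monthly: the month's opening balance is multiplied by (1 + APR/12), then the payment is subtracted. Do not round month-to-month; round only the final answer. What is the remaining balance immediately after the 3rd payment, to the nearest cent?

€19,762.13

Monthly rate r = 21.2%/12 = 1.76667% = 0.0176667.
Each month: B ← B·(1+r) − €1,415.00.
Month 1: interest €403.68; balance after payment €21,838.68.
Month 2: interest €385.82; balance after payment €20,809.50.
Month 3: interest €367.63; balance after payment €19,762.13.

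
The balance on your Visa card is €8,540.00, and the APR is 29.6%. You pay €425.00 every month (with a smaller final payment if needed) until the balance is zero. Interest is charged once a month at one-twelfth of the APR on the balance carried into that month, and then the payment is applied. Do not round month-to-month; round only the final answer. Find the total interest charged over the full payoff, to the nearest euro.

€3,399

Monthly rate r = 29.6%/12 = 2.46667% = 0.0246667.
Payoff takes n = ⌈−ln(1 − rB₀/P)/ln(1+r)⌉ = ⌈28.091⌉ = 29 payments; the last is €38.95.
Total paid = 28·€425.00 + €38.95 = €11,938.95.
Total interest = total paid − principal = €11,938.95 − €8,540.00 = €3,398.95.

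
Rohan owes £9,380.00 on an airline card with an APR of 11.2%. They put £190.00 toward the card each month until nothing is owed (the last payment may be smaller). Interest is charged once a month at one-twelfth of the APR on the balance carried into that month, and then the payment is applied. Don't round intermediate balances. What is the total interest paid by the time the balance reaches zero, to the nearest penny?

£3,251.71

Monthly rate r = 11.2%/12 = 0.933333% = 0.00933333.
Payoff takes n = ⌈−ln(1 − rB₀/P)/ln(1+r)⌉ = ⌈66.482⌉ = 67 payments; the last is £91.71.
Total paid = 66·£190.00 + £91.71 = £12,631.71.
Total interest = total paid − principal = £12,631.71 − £9,380.00 = £3,251.71.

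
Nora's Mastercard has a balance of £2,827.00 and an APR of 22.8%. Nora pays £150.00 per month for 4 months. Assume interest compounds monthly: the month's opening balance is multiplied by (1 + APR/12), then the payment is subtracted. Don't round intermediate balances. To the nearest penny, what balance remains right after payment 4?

Monthly rate r = 22.8%/12 = 1.9% = 0.019.
Each month: B ← B·(1+r) − £150.00.
Month 1: interest £53.71; balance after payment £2,730.71.
Month 2: interest £51.88; balance after payment £2,632.60.
Month 3: interest £50.02; balance after payment £2,532.62.
Month 4: interest £48.12; balance after payment £2,430.74.

£2,430.74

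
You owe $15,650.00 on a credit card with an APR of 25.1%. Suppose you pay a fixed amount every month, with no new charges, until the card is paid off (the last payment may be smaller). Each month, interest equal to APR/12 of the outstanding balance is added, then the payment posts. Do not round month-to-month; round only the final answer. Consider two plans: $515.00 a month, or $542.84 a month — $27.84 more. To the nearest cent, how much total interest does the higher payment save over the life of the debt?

$888.83

Monthly rate r = 25.1%/12 = 2.09167% = 0.0209167.
At $515.00/mo: n = ⌈−ln(1 − rB₀/P)/ln(1+r)⌉ = 49 payments (last $397.06); total interest = total paid − $15,650.00 = $9,467.06.
At $542.84/mo: 45 payments (last $343.27); total interest $8,578.23.
Interest saved = $9,467.06 − $8,578.23 = $888.83.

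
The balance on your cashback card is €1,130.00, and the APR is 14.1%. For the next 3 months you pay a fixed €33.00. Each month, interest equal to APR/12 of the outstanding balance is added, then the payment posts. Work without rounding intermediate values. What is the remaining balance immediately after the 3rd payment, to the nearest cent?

Monthly rate r = 14.1%/12 = 1.175% = 0.01175.
Each month: B ← B·(1+r) − €33.00.
Month 1: interest €13.28; balance after payment €1,110.28.
Month 2: interest €13.05; balance after payment €1,090.32.
Month 3: interest €12.81; balance after payment €1,070.13.

€1,070.13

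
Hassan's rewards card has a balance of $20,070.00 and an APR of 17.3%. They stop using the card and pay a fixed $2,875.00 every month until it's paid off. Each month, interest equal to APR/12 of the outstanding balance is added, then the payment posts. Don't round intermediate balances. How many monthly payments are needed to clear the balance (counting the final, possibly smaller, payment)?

8 months

Monthly rate r = 17.3%/12 = 1.44167% = 0.0144167.
Recurrence: B ← B·(1+r) − $2,875.00.
Month 1: interest $289.34; balance after payment $17,484.34.
Month 2: interest $252.07; balance after payment $14,861.41.
Closed form: n = −ln(1 − rB₀/P)/ln(1+r) = −ln(0.89936)/ln(1.01442) ≈ 7.411, so the balance reaches zero during payment 8.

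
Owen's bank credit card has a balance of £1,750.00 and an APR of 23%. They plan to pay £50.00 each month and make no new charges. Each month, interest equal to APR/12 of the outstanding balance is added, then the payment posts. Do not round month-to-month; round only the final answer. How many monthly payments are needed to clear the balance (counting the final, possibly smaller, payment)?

Monthly rate r = 23%/12 = 1.91667% = 0.0191667.
Recurrence: B ← B·(1+r) − £50.00.
Month 1: interest £33.54; balance after payment £1,733.54.
Month 2: interest £33.23; balance after payment £1,716.77.
Closed form: n = −ln(1 − rB₀/P)/ln(1+r) = −ln(0.32917)/ln(1.01917) ≈ 58.529, so the balance reaches zero during payment 59.

59 payments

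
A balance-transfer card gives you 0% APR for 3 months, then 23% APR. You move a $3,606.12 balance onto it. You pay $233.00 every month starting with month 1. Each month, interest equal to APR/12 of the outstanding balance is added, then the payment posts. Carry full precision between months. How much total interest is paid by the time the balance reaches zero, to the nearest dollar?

Promo months 1–3 at r₀ = 0%/12 = 0; months 4+ at r₁ = 23%/12 = 0.0191667.
After month 3 (no interest yet): B = $3,606.12 − 3·$233.00 = $2,907.12.
Then at r₁ with $233.00/mo: n₂ = −ln(1 − r₁·B/P)/ln(1+r₁) ≈ 14.40 → 15 more payments.
Total paid = 17·$233.00 + $92.73 = $4,053.73; interest = $4,053.73 − $3,606.12 = $447.61.

$448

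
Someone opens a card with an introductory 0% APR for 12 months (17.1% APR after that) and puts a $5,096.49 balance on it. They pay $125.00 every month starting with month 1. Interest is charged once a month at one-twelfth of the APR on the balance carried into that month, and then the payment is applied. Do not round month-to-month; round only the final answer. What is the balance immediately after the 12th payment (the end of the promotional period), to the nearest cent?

$3,596.49

Promo months 1–12 at r₀ = 0%/12 = 0; months 13+ at r₁ = 17.1%/12 = 0.01425.
After month 12 (no interest yet): B = $5,096.49 − 12·$125.00 = $3,596.49.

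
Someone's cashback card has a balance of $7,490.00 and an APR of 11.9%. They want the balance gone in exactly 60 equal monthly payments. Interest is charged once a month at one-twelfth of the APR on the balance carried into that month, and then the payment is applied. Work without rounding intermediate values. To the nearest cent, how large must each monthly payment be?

Monthly rate r = 11.9%/12 = 0.991667% = 0.00991667.
Level-payment amortization: P = B₀·r / (1 − (1+r)^(−n)) = 7490.00·0.00991667 / (1 − 1.00992^(−60)).
Denominator 1 − (1+r)^(−60) = 0.446818517.
P = 74.2758 / 0.446818517 ≈ 166.23.

$166.23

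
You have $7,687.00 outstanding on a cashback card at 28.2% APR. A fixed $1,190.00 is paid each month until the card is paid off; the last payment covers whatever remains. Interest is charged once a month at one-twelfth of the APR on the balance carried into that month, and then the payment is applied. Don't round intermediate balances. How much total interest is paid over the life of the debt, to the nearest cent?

Monthly rate r = 28.2%/12 = 2.35% = 0.0235.
Payoff takes n = ⌈−ln(1 − rB₀/P)/ln(1+r)⌉ = ⌈7.088⌉ = 8 payments; the last is $105.85.
Total paid = 7·$1,190.00 + $105.85 = $8,435.85.
Total interest = total paid − principal = $8,435.85 − $7,687.00 = $748.85.

$748.85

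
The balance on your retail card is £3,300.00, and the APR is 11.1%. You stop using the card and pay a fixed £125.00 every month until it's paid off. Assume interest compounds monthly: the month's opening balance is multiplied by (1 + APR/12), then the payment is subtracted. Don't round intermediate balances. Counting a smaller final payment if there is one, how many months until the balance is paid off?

31 payments

Monthly rate r = 11.1%/12 = 0.925% = 0.00925.
Recurrence: B ← B·(1+r) − £125.00.
Month 1: interest £30.52; balance after payment £3,205.53.
Month 2: interest £29.65; balance after payment £3,110.18.
Closed form: n = −ln(1 − rB₀/P)/ln(1+r) = −ln(0.7558)/ln(1.00925) ≈ 30.408, so the balance reaches zero during payment 31.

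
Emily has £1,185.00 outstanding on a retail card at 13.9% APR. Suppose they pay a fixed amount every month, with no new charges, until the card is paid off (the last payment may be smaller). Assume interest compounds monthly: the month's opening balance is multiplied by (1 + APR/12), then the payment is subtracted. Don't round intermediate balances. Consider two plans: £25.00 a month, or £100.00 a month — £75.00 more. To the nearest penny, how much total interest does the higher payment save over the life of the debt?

Monthly rate r = 13.9%/12 = 1.15833% = 0.0115833.
At £25.00/mo: n = ⌈−ln(1 − rB₀/P)/ln(1+r)⌉ = 70 payments (last £3.80); total interest = total paid − £1,185.00 = £543.80.
At £100.00/mo: 13 payments (last £82.08); total interest £97.08.
Interest saved = £543.80 − £97.08 = £446.72.

£446.72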